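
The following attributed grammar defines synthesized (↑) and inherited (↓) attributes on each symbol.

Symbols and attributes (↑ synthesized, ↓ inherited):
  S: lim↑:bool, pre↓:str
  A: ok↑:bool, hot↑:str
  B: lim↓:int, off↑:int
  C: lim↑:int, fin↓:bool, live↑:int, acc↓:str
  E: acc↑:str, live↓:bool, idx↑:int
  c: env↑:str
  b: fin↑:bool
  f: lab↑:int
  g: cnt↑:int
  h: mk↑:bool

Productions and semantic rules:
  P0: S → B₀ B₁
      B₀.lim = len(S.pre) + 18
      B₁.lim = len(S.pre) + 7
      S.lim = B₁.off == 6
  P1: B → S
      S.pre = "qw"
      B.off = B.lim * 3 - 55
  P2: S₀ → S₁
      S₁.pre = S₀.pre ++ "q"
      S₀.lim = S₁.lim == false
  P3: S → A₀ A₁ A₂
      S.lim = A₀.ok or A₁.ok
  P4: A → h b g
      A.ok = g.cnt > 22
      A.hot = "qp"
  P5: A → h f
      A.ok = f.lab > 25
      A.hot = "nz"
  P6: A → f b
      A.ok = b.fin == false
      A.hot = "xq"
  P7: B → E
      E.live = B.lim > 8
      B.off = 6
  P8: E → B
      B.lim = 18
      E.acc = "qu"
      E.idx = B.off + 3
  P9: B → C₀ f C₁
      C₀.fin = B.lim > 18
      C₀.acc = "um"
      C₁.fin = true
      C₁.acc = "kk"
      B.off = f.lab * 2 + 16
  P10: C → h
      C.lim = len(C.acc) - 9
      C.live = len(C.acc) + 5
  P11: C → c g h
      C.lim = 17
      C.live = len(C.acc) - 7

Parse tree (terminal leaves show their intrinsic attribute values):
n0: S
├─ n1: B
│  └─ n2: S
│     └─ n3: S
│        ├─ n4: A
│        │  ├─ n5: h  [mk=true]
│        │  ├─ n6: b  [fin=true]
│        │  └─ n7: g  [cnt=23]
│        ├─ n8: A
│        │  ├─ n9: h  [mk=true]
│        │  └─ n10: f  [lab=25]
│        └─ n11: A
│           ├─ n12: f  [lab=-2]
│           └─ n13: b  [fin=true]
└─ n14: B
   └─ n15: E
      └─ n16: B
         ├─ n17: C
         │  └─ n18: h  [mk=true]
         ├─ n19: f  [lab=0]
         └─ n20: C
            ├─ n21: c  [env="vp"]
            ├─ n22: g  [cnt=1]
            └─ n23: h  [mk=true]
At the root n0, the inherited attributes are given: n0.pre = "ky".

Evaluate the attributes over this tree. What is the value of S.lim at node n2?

false

1. n0.pre = "ky"  [given at root]
2. n1.lim = 20  [len(S.pre) + 18]
3. n2.pre = "qw"  ["qw"]
4. n3.pre = "qwq"  [S₀.pre ++ "q"]
5. n5.mk = true  [terminal]
6. n6.fin = true  [terminal]
7. n7.cnt = 23  [terminal]
8. n4.ok = true  [g.cnt > 22]
9. n4.hot = "qp"  ["qp"]
10. n9.mk = true  [terminal]
11. n10.lab = 25  [terminal]
12. n8.ok = false  [f.lab > 25]
13. n8.hot = "nz"  ["nz"]
14. n12.lab = -2  [terminal]
15. n13.fin = true  [terminal]
16. n11.ok = false  [b.fin == false]
17. n11.hot = "xq"  ["xq"]
18. n3.lim = true  [A₀.ok or A₁.ok]
19. n2.lim = false  [S₁.lim == false]
20. n1.off = 5  [B.lim * 3 - 55]
21. n14.lim = 9  [len(S.pre) + 7]
22. n15.live = true  [B.lim > 8]
23. n16.lim = 18  [18]
24. n17.fin = false  [B.lim > 18]
25. n17.acc = "um"  ["um"]
26. n18.mk = true  [terminal]
27. n17.lim = -7  [len(C.acc) - 9]
28. n17.live = 7  [len(C.acc) + 5]
29. n19.lab = 0  [terminal]
30. n20.fin = true  [true]
31. n20.acc = "kk"  ["kk"]
32. n21.env = "vp"  [terminal]
33. n22.cnt = 1  [terminal]
34. n23.mk = true  [terminal]
35. n20.lim = 17  [17]
36. n20.live = -5  [len(C.acc) - 7]
37. n16.off = 16  [f.lab * 2 + 16]
38. n15.acc = "qu"  ["qu"]
39. n15.idx = 19  [B.off + 3]
40. n14.off = 6  [6]
41. n0.lim = true  [B₁.off == 6]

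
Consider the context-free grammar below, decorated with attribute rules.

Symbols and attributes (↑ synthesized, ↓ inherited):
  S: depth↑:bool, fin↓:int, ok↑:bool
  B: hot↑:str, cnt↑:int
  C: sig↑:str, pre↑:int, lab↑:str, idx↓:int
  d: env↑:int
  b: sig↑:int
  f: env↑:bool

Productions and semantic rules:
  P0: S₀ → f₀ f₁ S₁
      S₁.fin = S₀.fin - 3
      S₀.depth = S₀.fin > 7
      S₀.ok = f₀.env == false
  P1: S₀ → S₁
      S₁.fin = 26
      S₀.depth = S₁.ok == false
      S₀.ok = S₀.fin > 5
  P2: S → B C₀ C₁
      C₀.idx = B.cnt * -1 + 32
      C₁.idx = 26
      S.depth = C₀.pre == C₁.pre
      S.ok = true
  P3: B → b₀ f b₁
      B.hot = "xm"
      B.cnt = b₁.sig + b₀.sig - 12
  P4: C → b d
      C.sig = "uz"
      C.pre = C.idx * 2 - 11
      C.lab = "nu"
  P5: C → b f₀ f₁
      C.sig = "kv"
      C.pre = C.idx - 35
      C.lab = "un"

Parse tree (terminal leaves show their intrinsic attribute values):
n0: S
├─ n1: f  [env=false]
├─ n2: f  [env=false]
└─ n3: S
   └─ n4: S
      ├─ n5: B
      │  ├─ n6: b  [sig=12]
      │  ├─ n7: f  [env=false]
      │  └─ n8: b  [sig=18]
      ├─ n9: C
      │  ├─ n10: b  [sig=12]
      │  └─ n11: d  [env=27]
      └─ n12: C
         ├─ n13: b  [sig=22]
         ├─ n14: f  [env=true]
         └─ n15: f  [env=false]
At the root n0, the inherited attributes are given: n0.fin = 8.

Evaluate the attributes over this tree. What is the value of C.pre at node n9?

17

1. n0.fin = 8  [given at root]
2. n1.env = false  [terminal]
3. n2.env = false  [terminal]
4. n3.fin = 5  [S₀.fin - 3]
5. n4.fin = 26  [26]
6. n6.sig = 12  [terminal]
7. n7.env = false  [terminal]
8. n8.sig = 18  [terminal]
9. n5.hot = "xm"  ["xm"]
10. n5.cnt = 18  [b₁.sig + b₀.sig - 12]
11. n9.idx = 14  [B.cnt * -1 + 32]
12. n10.sig = 12  [terminal]
13. n11.env = 27  [terminal]
14. n9.sig = "uz"  ["uz"]
15. n9.pre = 17  [C.idx * 2 - 11]
16. n9.lab = "nu"  ["nu"]
17. n12.idx = 26  [26]
18. n13.sig = 22  [terminal]
19. n14.env = true  [terminal]
20. n15.env = false  [terminal]
21. n12.sig = "kv"  ["kv"]
22. n12.pre = -9  [C.idx - 35]
23. n12.lab = "un"  ["un"]
24. n4.depth = false  [C₀.pre == C₁.pre]
25. n4.ok = true  [true]
26. n3.depth = false  [S₁.ok == false]
27. n3.ok = false  [S₀.fin > 5]
28. n0.depth = true  [S₀.fin > 7]
29. n0.ok = true  [f₀.env == false]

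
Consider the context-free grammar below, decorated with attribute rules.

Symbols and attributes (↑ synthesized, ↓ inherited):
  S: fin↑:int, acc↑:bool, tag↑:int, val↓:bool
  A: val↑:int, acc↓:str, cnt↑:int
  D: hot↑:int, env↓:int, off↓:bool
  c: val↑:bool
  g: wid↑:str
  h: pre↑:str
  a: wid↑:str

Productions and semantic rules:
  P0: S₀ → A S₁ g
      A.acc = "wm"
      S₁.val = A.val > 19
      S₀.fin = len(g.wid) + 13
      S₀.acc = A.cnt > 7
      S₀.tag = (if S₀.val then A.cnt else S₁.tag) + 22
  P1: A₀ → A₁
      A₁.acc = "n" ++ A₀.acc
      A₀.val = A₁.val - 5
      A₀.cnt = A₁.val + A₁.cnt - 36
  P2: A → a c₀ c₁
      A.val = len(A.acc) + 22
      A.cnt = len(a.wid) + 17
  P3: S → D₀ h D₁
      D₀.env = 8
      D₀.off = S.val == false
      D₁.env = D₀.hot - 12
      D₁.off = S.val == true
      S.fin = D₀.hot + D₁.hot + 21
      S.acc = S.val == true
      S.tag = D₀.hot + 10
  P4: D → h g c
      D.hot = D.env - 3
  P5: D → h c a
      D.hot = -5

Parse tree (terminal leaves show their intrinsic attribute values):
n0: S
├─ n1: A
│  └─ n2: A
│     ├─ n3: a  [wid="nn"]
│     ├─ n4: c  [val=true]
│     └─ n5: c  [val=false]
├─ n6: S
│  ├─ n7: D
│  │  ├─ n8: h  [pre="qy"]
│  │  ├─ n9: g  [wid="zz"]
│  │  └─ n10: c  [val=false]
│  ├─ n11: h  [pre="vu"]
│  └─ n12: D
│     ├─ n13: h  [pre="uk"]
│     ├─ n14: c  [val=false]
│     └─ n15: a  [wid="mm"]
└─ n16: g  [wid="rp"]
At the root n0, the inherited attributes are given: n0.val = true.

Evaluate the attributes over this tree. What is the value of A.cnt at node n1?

1. n0.val = true  [given at root]
2. n1.acc = "wm"  ["wm"]
3. n2.acc = "nwm"  ["n" ++ A₀.acc]
4. n3.wid = "nn"  [terminal]
5. n4.val = true  [terminal]
6. n5.val = false  [terminal]
7. n2.val = 25  [len(A.acc) + 22]
8. n2.cnt = 19  [len(a.wid) + 17]
9. n1.val = 20  [A₁.val - 5]
10. n1.cnt = 8  [A₁.val + A₁.cnt - 36]
11. n6.val = true  [A.val > 19]
12. n7.env = 8  [8]
13. n7.off = false  [S.val == false]
14. n8.pre = "qy"  [terminal]
15. n9.wid = "zz"  [terminal]
16. n10.val = false  [terminal]
17. n7.hot = 5  [D.env - 3]
18. n11.pre = "vu"  [terminal]
19. n12.env = -7  [D₀.hot - 12]
20. n12.off = true  [S.val == true]
21. n13.pre = "uk"  [terminal]
22. n14.val = false  [terminal]
23. n15.wid = "mm"  [terminal]
24. n12.hot = -5  [-5]
25. n6.fin = 21  [D₀.hot + D₁.hot + 21]
26. n6.acc = true  [S.val == true]
27. n6.tag = 15  [D₀.hot + 10]
28. n16.wid = "rp"  [terminal]
29. n0.fin = 15  [len(g.wid) + 13]
30. n0.acc = true  [A.cnt > 7]
31. n0.tag = 30  [(if S₀.val then A.cnt else S₁.tag) + 22]

8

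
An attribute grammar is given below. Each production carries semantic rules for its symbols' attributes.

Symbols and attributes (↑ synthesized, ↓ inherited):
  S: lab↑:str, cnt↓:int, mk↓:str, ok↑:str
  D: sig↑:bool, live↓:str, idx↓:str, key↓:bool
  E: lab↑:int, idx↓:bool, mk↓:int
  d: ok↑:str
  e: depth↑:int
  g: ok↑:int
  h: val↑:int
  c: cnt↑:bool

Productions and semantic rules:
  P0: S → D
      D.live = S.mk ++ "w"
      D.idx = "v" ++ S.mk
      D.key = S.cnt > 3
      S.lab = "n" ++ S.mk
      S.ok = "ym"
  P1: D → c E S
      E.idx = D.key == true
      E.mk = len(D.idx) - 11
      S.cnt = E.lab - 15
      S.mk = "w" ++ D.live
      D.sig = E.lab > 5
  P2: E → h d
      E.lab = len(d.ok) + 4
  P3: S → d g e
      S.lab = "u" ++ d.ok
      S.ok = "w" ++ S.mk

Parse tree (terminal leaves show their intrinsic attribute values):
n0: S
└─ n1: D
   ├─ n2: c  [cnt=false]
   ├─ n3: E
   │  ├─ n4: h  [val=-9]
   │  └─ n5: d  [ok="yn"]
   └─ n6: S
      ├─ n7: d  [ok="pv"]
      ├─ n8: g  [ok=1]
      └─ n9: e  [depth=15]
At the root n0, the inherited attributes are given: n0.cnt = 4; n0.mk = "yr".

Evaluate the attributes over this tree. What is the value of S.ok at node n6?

"wwyrw"

1. n0.cnt = 4  [given at root]
2. n0.mk = "yr"  [given at root]
3. n1.live = "yrw"  [S.mk ++ "w"]
4. n1.idx = "vyr"  ["v" ++ S.mk]
5. n1.key = true  [S.cnt > 3]
6. n2.cnt = false  [terminal]
7. n3.idx = true  [D.key == true]
8. n3.mk = -8  [len(D.idx) - 11]
9. n4.val = -9  [terminal]
10. n5.ok = "yn"  [terminal]
11. n3.lab = 6  [len(d.ok) + 4]
12. n6.cnt = -9  [E.lab - 15]
13. n6.mk = "wyrw"  ["w" ++ D.live]
14. n7.ok = "pv"  [terminal]
15. n8.ok = 1  [terminal]
16. n9.depth = 15  [terminal]
17. n6.lab = "upv"  ["u" ++ d.ok]
18. n6.ok = "wwyrw"  ["w" ++ S.mk]
19. n1.sig = true  [E.lab > 5]
20. n0.lab = "nyr"  ["n" ++ S.mk]
21. n0.ok = "ym"  ["ym"]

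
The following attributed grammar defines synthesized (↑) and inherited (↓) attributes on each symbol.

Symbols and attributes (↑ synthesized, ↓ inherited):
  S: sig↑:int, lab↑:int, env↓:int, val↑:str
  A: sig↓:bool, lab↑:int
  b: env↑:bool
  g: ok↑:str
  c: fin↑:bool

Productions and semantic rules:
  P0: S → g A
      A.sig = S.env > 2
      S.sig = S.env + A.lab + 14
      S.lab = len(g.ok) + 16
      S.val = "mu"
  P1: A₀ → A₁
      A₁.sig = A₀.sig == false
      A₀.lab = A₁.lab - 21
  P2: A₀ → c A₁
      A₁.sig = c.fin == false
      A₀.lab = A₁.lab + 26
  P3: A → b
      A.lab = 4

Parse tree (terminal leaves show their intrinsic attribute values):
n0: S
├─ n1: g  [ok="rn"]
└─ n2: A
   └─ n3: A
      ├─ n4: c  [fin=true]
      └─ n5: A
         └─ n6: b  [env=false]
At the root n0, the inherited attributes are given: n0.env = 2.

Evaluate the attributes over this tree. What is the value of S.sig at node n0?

1. n0.env = 2  [given at root]
2. n1.ok = "rn"  [terminal]
3. n2.sig = false  [S.env > 2]
4. n3.sig = true  [A₀.sig == false]
5. n4.fin = true  [terminal]
6. n5.sig = false  [c.fin == false]
7. n6.env = false  [terminal]
8. n5.lab = 4  [4]
9. n3.lab = 30  [A₁.lab + 26]
10. n2.lab = 9  [A₁.lab - 21]
11. n0.sig = 25  [S.env + A.lab + 14]
12. n0.lab = 18  [len(g.ok) + 16]
13. n0.val = "mu"  ["mu"]

25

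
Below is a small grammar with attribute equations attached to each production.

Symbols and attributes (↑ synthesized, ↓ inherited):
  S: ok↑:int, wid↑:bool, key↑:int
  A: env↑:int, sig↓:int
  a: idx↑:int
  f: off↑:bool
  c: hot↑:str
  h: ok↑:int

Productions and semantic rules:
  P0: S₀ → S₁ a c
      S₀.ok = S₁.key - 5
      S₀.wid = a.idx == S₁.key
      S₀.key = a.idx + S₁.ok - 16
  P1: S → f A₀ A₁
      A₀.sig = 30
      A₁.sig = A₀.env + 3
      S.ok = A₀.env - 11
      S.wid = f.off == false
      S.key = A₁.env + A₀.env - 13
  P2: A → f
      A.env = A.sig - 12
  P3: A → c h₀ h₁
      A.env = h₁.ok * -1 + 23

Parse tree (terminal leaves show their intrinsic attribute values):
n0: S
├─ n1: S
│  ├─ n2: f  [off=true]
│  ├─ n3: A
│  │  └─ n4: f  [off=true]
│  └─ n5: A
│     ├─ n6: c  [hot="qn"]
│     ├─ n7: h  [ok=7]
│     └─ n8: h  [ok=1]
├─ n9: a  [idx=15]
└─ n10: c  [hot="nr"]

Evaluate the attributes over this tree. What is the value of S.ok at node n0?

1. n2.off = true  [terminal]
2. n3.sig = 30  [30]
3. n4.off = true  [terminal]
4. n3.env = 18  [A.sig - 12]
5. n5.sig = 21  [A₀.env + 3]
6. n6.hot = "qn"  [terminal]
7. n7.ok = 7  [terminal]
8. n8.ok = 1  [terminal]
9. n5.env = 22  [h₁.ok * -1 + 23]
10. n1.ok = 7  [A₀.env - 11]
11. n1.wid = false  [f.off == false]
12. n1.key = 27  [A₁.env + A₀.env - 13]
13. n9.idx = 15  [terminal]
14. n10.hot = "nr"  [terminal]
15. n0.ok = 22  [S₁.key - 5]
16. n0.wid = false  [a.idx == S₁.key]
17. n0.key = 6  [a.idx + S₁.ok - 16]

22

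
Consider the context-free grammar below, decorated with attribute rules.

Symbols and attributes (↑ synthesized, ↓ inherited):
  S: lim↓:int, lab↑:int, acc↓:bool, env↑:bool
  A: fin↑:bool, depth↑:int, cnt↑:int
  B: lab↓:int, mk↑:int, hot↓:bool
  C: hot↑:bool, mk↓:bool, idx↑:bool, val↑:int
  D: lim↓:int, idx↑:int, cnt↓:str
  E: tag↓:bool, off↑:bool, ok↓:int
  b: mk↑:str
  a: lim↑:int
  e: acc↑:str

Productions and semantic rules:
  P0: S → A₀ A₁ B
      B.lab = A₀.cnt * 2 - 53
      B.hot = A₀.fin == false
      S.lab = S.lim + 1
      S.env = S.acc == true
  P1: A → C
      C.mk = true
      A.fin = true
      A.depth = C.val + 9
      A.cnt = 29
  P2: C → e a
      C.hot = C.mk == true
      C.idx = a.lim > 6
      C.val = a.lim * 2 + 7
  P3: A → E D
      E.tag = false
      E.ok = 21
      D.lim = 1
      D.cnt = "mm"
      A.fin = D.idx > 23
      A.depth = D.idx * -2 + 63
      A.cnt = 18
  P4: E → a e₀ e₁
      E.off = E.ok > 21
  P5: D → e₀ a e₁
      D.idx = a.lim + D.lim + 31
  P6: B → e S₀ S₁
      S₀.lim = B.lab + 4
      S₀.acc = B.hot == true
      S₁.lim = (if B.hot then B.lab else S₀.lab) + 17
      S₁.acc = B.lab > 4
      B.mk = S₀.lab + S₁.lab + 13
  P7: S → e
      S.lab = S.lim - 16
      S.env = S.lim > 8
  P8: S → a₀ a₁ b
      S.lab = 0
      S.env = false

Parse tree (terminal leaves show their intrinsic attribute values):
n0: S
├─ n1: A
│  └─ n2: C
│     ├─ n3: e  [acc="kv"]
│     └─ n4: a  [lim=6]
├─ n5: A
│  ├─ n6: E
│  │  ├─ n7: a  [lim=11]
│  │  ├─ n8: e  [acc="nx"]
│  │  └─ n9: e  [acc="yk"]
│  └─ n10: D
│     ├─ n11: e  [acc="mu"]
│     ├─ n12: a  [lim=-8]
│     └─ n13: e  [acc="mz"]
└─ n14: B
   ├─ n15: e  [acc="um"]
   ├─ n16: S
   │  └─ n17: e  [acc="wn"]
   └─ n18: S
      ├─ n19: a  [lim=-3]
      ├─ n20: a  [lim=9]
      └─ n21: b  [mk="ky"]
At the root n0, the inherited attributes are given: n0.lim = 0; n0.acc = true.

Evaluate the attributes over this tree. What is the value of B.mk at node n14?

6

1. n0.lim = 0  [given at root]
2. n0.acc = true  [given at root]
3. n2.mk = true  [true]
4. n3.acc = "kv"  [terminal]
5. n4.lim = 6  [terminal]
6. n2.hot = true  [C.mk == true]
7. n2.idx = false  [a.lim > 6]
8. n2.val = 19  [a.lim * 2 + 7]
9. n1.fin = true  [true]
10. n1.depth = 28  [C.val + 9]
11. n1.cnt = 29  [29]
12. n6.tag = false  [false]
13. n6.ok = 21  [21]
14. n7.lim = 11  [terminal]
15. n8.acc = "nx"  [terminal]
16. n9.acc = "yk"  [terminal]
17. n6.off = false  [E.ok > 21]
18. n10.lim = 1  [1]
19. n10.cnt = "mm"  ["mm"]
20. n11.acc = "mu"  [terminal]
21. n12.lim = -8  [terminal]
22. n13.acc = "mz"  [terminal]
23. n10.idx = 24  [a.lim + D.lim + 31]
24. n5.fin = true  [D.idx > 23]
25. n5.depth = 15  [D.idx * -2 + 63]
26. n5.cnt = 18  [18]
27. n14.lab = 5  [A₀.cnt * 2 - 53]
28. n14.hot = false  [A₀.fin == false]
29. n15.acc = "um"  [terminal]
30. n16.lim = 9  [B.lab + 4]
31. n16.acc = false  [B.hot == true]
32. n17.acc = "wn"  [terminal]
33. n16.lab = -7  [S.lim - 16]
34. n16.env = true  [S.lim > 8]
35. n18.lim = 10  [(if B.hot then B.lab else S₀.lab) + 17]
36. n18.acc = true  [B.lab > 4]
37. n19.lim = -3  [terminal]
38. n20.lim = 9  [terminal]
39. n21.mk = "ky"  [terminal]
40. n18.lab = 0  [0]
41. n18.env = false  [false]
42. n14.mk = 6  [S₀.lab + S₁.lab + 13]
43. n0.lab = 1  [S.lim + 1]
44. n0.env = true  [S.acc == true]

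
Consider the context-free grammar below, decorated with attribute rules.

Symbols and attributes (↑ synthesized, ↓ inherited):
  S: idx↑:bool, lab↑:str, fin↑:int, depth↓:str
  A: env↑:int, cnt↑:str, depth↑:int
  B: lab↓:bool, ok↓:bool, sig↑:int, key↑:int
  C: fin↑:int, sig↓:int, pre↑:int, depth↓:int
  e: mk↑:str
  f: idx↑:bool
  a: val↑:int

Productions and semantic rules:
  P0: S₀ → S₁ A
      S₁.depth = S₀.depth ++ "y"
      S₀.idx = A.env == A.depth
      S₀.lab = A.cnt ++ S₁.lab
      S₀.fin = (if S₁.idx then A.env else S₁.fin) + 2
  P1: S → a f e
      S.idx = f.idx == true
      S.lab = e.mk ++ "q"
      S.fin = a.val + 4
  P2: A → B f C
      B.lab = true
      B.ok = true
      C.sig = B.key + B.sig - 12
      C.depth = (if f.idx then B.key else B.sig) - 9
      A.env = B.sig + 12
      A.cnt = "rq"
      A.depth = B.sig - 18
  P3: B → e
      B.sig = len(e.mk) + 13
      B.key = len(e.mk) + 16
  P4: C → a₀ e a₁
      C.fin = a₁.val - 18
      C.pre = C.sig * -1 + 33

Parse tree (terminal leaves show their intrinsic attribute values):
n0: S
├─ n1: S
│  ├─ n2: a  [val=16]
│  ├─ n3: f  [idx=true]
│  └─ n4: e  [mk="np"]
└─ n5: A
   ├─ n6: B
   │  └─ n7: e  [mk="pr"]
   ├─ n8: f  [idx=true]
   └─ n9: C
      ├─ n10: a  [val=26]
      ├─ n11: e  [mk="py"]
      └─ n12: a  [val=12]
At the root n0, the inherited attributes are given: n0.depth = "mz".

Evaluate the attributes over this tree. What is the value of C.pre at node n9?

1. n0.depth = "mz"  [given at root]
2. n1.depth = "mzy"  [S₀.depth ++ "y"]
3. n2.val = 16  [terminal]
4. n3.idx = true  [terminal]
5. n4.mk = "np"  [terminal]
6. n1.idx = true  [f.idx == true]
7. n1.lab = "npq"  [e.mk ++ "q"]
8. n1.fin = 20  [a.val + 4]
9. n6.lab = true  [true]
10. n6.ok = true  [true]
11. n7.mk = "pr"  [terminal]
12. n6.sig = 15  [len(e.mk) + 13]
13. n6.key = 18  [len(e.mk) + 16]
14. n8.idx = true  [terminal]
15. n9.sig = 21  [B.key + B.sig - 12]
16. n9.depth = 9  [(if f.idx then B.key else B.sig) - 9]
17. n10.val = 26  [terminal]
18. n11.mk = "py"  [terminal]
19. n12.val = 12  [terminal]
20. n9.fin = -6  [a₁.val - 18]
21. n9.pre = 12  [C.sig * -1 + 33]
22. n5.env = 27  [B.sig + 12]
23. n5.cnt = "rq"  ["rq"]
24. n5.depth = -3  [B.sig - 18]
25. n0.idx = false  [A.env == A.depth]
26. n0.lab = "rqnpq"  [A.cnt ++ S₁.lab]
27. n0.fin = 29  [(if S₁.idx then A.env else S₁.fin) + 2]

12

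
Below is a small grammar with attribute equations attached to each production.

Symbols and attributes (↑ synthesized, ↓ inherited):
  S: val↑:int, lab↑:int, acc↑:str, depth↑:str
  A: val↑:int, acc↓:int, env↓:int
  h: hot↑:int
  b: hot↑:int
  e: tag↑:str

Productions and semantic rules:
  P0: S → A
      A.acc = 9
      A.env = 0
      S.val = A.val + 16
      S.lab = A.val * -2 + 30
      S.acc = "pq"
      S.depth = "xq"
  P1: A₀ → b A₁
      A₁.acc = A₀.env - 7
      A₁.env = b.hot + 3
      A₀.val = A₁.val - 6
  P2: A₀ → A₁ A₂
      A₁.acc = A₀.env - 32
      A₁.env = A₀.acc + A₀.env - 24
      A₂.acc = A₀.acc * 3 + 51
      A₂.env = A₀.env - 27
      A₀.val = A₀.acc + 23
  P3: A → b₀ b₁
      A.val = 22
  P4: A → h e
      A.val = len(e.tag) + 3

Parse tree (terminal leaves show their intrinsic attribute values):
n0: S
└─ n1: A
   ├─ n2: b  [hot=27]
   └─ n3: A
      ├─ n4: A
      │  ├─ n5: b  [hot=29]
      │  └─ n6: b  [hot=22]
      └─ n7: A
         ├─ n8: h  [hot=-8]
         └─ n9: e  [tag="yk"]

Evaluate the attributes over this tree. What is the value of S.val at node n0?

1. n1.acc = 9  [9]
2. n1.env = 0  [0]
3. n2.hot = 27  [terminal]
4. n3.acc = -7  [A₀.env - 7]
5. n3.env = 30  [b.hot + 3]
6. n4.acc = -2  [A₀.env - 32]
7. n4.env = -1  [A₀.acc + A₀.env - 24]
8. n5.hot = 29  [terminal]
9. n6.hot = 22  [terminal]
10. n4.val = 22  [22]
11. n7.acc = 30  [A₀.acc * 3 + 51]
12. n7.env = 3  [A₀.env - 27]
13. n8.hot = -8  [terminal]
14. n9.tag = "yk"  [terminal]
15. n7.val = 5  [len(e.tag) + 3]
16. n3.val = 16  [A₀.acc + 23]
17. n1.val = 10  [A₁.val - 6]
18. n0.val = 26  [A.val + 16]
19. n0.lab = 10  [A.val * -2 + 30]
20. n0.acc = "pq"  ["pq"]
21. n0.depth = "xq"  ["xq"]

26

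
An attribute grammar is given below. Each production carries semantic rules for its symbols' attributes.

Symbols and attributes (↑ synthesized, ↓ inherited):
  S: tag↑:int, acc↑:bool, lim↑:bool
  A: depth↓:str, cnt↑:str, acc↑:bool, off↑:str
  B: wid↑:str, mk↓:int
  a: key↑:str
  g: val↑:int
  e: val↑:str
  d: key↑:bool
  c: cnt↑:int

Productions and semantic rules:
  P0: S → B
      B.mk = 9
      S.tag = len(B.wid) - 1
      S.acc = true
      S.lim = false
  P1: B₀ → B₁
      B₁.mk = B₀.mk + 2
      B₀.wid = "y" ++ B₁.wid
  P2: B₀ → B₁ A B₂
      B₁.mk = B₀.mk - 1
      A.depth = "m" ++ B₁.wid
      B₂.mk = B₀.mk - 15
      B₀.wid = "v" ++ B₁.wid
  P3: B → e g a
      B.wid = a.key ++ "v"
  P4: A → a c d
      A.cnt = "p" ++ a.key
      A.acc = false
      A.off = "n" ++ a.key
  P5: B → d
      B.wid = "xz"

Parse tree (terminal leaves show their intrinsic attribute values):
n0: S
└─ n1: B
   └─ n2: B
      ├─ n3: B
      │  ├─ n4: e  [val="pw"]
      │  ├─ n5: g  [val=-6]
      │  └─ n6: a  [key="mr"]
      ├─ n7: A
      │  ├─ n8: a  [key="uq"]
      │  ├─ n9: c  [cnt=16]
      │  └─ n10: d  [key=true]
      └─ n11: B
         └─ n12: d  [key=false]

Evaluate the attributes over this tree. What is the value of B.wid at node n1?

"yvmrv"

1. n1.mk = 9  [9]
2. n2.mk = 11  [B₀.mk + 2]
3. n3.mk = 10  [B₀.mk - 1]
4. n4.val = "pw"  [terminal]
5. n5.val = -6  [terminal]
6. n6.key = "mr"  [terminal]
7. n3.wid = "mrv"  [a.key ++ "v"]
8. n7.depth = "mmrv"  ["m" ++ B₁.wid]
9. n8.key = "uq"  [terminal]
10. n9.cnt = 16  [terminal]
11. n10.key = true  [terminal]
12. n7.cnt = "puq"  ["p" ++ a.key]
13. n7.acc = false  [false]
14. n7.off = "nuq"  ["n" ++ a.key]
15. n11.mk = -4  [B₀.mk - 15]
16. n12.key = false  [terminal]
17. n11.wid = "xz"  ["xz"]
18. n2.wid = "vmrv"  ["v" ++ B₁.wid]
19. n1.wid = "yvmrv"  ["y" ++ B₁.wid]
20. n0.tag = 4  [len(B.wid) - 1]
21. n0.acc = true  [true]
22. n0.lim = false  [false]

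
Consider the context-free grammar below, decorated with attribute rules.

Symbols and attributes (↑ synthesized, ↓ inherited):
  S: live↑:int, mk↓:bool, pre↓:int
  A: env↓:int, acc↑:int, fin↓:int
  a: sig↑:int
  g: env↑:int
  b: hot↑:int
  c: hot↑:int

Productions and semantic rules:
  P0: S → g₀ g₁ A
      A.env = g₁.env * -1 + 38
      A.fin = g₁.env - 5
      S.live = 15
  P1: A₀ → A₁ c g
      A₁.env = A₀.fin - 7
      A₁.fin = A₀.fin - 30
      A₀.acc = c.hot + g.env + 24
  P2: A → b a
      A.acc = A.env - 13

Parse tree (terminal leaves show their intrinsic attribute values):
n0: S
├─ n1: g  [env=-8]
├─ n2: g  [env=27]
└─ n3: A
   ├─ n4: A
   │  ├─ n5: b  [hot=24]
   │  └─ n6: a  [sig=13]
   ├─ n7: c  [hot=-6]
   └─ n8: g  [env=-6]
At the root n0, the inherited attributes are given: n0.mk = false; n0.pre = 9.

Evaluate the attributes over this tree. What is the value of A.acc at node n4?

1. n0.mk = false  [given at root]
2. n0.pre = 9  [given at root]
3. n1.env = -8  [terminal]
4. n2.env = 27  [terminal]
5. n3.env = 11  [g₁.env * -1 + 38]
6. n3.fin = 22  [g₁.env - 5]
7. n4.env = 15  [A₀.fin - 7]
8. n4.fin = -8  [A₀.fin - 30]
9. n5.hot = 24  [terminal]
10. n6.sig = 13  [terminal]
11. n4.acc = 2  [A.env - 13]
12. n7.hot = -6  [terminal]
13. n8.env = -6  [terminal]
14. n3.acc = 12  [c.hot + g.env + 24]
15. n0.live = 15  [15]

2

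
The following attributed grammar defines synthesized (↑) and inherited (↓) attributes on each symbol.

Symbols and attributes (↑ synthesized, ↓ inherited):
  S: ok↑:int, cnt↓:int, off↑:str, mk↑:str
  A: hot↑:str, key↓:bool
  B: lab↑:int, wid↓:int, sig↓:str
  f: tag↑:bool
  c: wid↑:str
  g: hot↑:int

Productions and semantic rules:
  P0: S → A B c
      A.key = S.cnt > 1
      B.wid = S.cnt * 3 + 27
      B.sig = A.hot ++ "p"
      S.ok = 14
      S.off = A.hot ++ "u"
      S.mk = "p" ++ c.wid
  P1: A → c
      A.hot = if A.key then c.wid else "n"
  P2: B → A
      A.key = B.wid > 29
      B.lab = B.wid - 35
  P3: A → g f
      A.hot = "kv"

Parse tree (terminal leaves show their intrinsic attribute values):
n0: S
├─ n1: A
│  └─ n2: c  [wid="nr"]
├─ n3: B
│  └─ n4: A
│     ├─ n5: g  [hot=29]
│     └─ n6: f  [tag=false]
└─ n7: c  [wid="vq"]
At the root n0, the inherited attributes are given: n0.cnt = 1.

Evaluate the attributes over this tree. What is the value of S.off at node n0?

1. n0.cnt = 1  [given at root]
2. n1.key = false  [S.cnt > 1]
3. n2.wid = "nr"  [terminal]
4. n1.hot = "n"  [if A.key then c.wid else "n"]
5. n3.wid = 30  [S.cnt * 3 + 27]
6. n3.sig = "np"  [A.hot ++ "p"]
7. n4.key = true  [B.wid > 29]
8. n5.hot = 29  [terminal]
9. n6.tag = false  [terminal]
10. n4.hot = "kv"  ["kv"]
11. n3.lab = -5  [B.wid - 35]
12. n7.wid = "vq"  [terminal]
13. n0.ok = 14  [14]
14. n0.off = "nu"  [A.hot ++ "u"]
15. n0.mk = "pvq"  ["p" ++ c.wid]

"nu"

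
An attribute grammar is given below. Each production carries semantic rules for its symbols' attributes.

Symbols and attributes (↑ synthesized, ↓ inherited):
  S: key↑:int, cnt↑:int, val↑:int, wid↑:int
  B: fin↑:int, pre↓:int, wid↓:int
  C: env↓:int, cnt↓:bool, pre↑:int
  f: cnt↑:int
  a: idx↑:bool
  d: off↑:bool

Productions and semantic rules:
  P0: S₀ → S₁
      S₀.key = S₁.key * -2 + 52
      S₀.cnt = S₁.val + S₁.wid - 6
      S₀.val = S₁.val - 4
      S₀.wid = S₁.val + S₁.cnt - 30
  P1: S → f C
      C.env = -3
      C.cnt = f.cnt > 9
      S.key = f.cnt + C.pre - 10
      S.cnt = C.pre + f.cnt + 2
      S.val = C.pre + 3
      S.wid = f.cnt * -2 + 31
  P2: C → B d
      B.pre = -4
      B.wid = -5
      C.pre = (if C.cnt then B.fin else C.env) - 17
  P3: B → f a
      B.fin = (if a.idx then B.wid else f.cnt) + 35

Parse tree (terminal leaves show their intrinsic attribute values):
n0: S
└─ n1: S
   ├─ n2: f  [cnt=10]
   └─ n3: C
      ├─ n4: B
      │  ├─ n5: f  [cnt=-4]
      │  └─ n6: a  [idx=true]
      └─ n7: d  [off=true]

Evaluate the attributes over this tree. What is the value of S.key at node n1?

13

1. n2.cnt = 10  [terminal]
2. n3.env = -3  [-3]
3. n3.cnt = true  [f.cnt > 9]
4. n4.pre = -4  [-4]
5. n4.wid = -5  [-5]
6. n5.cnt = -4  [terminal]
7. n6.idx = true  [terminal]
8. n4.fin = 30  [(if a.idx then B.wid else f.cnt) + 35]
9. n7.off = true  [terminal]
10. n3.pre = 13  [(if C.cnt then B.fin else C.env) - 17]
11. n1.key = 13  [f.cnt + C.pre - 10]
12. n1.cnt = 25  [C.pre + f.cnt + 2]
13. n1.val = 16  [C.pre + 3]
14. n1.wid = 11  [f.cnt * -2 + 31]
15. n0.key = 26  [S₁.key * -2 + 52]
16. n0.cnt = 21  [S₁.val + S₁.wid - 6]
17. n0.val = 12  [S₁.val - 4]
18. n0.wid = 11  [S₁.val + S₁.cnt - 30]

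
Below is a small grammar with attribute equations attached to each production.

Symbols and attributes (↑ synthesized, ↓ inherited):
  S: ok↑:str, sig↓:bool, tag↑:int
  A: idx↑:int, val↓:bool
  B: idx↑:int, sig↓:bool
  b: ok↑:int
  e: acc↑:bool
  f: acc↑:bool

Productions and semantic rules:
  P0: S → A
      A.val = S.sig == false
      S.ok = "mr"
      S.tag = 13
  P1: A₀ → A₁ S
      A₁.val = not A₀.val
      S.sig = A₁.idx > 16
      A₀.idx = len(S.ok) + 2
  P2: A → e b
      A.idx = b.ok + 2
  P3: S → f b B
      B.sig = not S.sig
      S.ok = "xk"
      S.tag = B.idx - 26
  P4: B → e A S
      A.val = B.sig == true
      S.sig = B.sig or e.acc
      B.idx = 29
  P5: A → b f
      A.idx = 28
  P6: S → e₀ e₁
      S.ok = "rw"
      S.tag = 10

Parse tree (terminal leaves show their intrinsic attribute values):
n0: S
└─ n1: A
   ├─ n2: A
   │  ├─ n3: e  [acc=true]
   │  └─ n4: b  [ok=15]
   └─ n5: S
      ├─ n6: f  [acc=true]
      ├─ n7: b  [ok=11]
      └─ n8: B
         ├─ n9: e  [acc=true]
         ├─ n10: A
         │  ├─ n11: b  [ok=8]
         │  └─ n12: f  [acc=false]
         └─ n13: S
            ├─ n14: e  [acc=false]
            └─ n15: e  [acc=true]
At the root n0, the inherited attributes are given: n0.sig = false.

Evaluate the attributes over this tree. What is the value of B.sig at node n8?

1. n0.sig = false  [given at root]
2. n1.val = true  [S.sig == false]
3. n2.val = false  [not A₀.val]
4. n3.acc = true  [terminal]
5. n4.ok = 15  [terminal]
6. n2.idx = 17  [b.ok + 2]
7. n5.sig = true  [A₁.idx > 16]
8. n6.acc = true  [terminal]
9. n7.ok = 11  [terminal]
10. n8.sig = false  [not S.sig]
11. n9.acc = true  [terminal]
12. n10.val = false  [B.sig == true]
13. n11.ok = 8  [terminal]
14. n12.acc = false  [terminal]
15. n10.idx = 28  [28]
16. n13.sig = true  [B.sig or e.acc]
17. n14.acc = false  [terminal]
18. n15.acc = true  [terminal]
19. n13.ok = "rw"  ["rw"]
20. n13.tag = 10  [10]
21. n8.idx = 29  [29]
22. n5.ok = "xk"  ["xk"]
23. n5.tag = 3  [B.idx - 26]
24. n1.idx = 4  [len(S.ok) + 2]
25. n0.ok = "mr"  ["mr"]
26. n0.tag = 13  [13]

false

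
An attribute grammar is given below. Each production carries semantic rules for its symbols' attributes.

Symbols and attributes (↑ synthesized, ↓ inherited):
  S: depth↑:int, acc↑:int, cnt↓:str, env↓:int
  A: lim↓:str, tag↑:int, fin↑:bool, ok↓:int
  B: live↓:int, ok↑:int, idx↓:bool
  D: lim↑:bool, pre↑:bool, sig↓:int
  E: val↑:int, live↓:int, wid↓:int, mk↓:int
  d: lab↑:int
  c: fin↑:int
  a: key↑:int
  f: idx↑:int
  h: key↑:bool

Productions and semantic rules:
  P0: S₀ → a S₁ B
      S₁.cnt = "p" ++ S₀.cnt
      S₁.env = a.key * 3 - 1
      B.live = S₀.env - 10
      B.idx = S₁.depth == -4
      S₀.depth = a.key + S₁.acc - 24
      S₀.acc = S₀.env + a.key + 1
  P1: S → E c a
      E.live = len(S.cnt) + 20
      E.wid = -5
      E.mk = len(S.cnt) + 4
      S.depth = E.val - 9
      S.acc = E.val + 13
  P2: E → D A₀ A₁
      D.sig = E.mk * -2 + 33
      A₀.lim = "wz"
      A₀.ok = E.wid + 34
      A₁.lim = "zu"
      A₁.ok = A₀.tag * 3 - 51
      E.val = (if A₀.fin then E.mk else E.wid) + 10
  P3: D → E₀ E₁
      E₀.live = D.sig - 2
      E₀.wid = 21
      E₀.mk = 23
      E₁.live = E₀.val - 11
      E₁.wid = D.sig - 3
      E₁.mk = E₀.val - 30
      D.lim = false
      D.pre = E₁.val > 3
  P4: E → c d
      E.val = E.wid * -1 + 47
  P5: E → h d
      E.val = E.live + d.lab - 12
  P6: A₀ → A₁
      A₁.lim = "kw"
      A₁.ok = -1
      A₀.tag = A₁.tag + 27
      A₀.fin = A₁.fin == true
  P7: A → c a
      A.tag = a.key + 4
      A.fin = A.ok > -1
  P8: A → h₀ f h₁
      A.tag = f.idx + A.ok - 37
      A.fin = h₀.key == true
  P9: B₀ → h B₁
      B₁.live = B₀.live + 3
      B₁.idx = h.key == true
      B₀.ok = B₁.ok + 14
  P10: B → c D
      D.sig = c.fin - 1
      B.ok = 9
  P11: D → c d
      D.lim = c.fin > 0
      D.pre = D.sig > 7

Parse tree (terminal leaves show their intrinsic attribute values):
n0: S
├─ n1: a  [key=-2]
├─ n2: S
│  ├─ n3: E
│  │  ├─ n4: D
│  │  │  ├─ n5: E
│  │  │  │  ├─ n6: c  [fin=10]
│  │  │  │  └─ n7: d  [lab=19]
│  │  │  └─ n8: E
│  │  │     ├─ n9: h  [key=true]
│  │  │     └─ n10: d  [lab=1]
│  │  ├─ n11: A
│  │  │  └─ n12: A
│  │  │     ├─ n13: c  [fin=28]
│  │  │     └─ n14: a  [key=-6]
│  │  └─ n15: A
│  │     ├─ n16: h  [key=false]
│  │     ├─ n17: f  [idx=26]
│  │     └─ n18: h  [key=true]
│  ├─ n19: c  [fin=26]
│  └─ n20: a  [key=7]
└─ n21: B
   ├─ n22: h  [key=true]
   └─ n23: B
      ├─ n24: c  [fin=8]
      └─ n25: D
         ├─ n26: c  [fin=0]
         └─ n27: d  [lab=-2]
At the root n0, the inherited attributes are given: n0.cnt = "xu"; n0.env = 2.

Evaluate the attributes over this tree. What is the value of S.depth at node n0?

-8

1. n0.cnt = "xu"  [given at root]
2. n0.env = 2  [given at root]
3. n1.key = -2  [terminal]
4. n2.cnt = "pxu"  ["p" ++ S₀.cnt]
5. n2.env = -7  [a.key * 3 - 1]
6. n3.live = 23  [len(S.cnt) + 20]
7. n3.wid = -5  [-5]
8. n3.mk = 7  [len(S.cnt) + 4]
9. n4.sig = 19  [E.mk * -2 + 33]
10. n5.live = 17  [D.sig - 2]
11. n5.wid = 21  [21]
12. n5.mk = 23  [23]
13. n6.fin = 10  [terminal]
14. n7.lab = 19  [terminal]
15. n5.val = 26  [E.wid * -1 + 47]
16. n8.live = 15  [E₀.val - 11]
17. n8.wid = 16  [D.sig - 3]
18. n8.mk = -4  [E₀.val - 30]
19. n9.key = true  [terminal]
20. n10.lab = 1  [terminal]
21. n8.val = 4  [E.live + d.lab - 12]
22. n4.lim = false  [false]
23. n4.pre = true  [E₁.val > 3]
24. n11.lim = "wz"  ["wz"]
25. n11.ok = 29  [E.wid + 34]
26. n12.lim = "kw"  ["kw"]
27. n12.ok = -1  [-1]
28. n13.fin = 28  [terminal]
29. n14.key = -6  [terminal]
30. n12.tag = -2  [a.key + 4]
31. n12.fin = false  [A.ok > -1]
32. n11.tag = 25  [A₁.tag + 27]
33. n11.fin = false  [A₁.fin == true]
34. n15.lim = "zu"  ["zu"]
35. n15.ok = 24  [A₀.tag * 3 - 51]
36. n16.key = false  [terminal]
37. n17.idx = 26  [terminal]
38. n18.key = true  [terminal]
39. n15.tag = 13  [f.idx + A.ok - 37]
40. n15.fin = false  [h₀.key == true]
41. n3.val = 5  [(if A₀.fin then E.mk else E.wid) + 10]
42. n19.fin = 26  [terminal]
43. n20.key = 7  [terminal]
44. n2.depth = -4  [E.val - 9]
45. n2.acc = 18  [E.val + 13]
46. n21.live = -8  [S₀.env - 10]
47. n21.idx = true  [S₁.depth == -4]
48. n22.key = true  [terminal]
49. n23.live = -5  [B₀.live + 3]
50. n23.idx = true  [h.key == true]
51. n24.fin = 8  [terminal]
52. n25.sig = 7  [c.fin - 1]
53. n26.fin = 0  [terminal]
54. n27.lab = -2  [terminal]
55. n25.lim = false  [c.fin > 0]
56. n25.pre = false  [D.sig > 7]
57. n23.ok = 9  [9]
58. n21.ok = 23  [B₁.ok + 14]
59. n0.depth = -8  [a.key + S₁.acc - 24]
60. n0.acc = 1  [S₀.env + a.key + 1]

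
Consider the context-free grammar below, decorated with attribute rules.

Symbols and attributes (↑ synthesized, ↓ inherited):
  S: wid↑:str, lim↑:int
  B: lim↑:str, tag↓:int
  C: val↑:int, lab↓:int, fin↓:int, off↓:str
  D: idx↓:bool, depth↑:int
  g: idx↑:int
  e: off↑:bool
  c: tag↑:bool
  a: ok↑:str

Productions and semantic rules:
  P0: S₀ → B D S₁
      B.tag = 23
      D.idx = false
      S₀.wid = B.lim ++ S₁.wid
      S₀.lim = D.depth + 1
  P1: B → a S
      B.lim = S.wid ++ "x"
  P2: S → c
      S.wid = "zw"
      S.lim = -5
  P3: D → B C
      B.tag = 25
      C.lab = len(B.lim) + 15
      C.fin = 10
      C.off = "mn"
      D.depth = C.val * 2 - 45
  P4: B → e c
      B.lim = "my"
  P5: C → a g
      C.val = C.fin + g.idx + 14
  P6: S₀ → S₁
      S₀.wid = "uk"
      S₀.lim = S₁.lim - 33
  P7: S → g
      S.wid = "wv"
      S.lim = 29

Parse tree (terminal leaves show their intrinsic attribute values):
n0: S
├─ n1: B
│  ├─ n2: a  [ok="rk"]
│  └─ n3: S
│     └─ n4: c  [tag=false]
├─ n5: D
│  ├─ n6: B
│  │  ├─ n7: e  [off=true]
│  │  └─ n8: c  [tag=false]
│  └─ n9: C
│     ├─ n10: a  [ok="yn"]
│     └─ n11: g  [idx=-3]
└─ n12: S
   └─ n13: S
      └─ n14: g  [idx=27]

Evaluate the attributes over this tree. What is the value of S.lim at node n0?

1. n1.tag = 23  [23]
2. n2.ok = "rk"  [terminal]
3. n4.tag = false  [terminal]
4. n3.wid = "zw"  ["zw"]
5. n3.lim = -5  [-5]
6. n1.lim = "zwx"  [S.wid ++ "x"]
7. n5.idx = false  [false]
8. n6.tag = 25  [25]
9. n7.off = true  [terminal]
10. n8.tag = false  [terminal]
11. n6.lim = "my"  ["my"]
12. n9.lab = 17  [len(B.lim) + 15]
13. n9.fin = 10  [10]
14. n9.off = "mn"  ["mn"]
15. n10.ok = "yn"  [terminal]
16. n11.idx = -3  [terminal]
17. n9.val = 21  [C.fin + g.idx + 14]
18. n5.depth = -3  [C.val * 2 - 45]
19. n14.idx = 27  [terminal]
20. n13.wid = "wv"  ["wv"]
21. n13.lim = 29  [29]
22. n12.wid = "uk"  ["uk"]
23. n12.lim = -4  [S₁.lim - 33]
24. n0.wid = "zwxuk"  [B.lim ++ S₁.wid]
25. n0.lim = -2  [D.depth + 1]

-2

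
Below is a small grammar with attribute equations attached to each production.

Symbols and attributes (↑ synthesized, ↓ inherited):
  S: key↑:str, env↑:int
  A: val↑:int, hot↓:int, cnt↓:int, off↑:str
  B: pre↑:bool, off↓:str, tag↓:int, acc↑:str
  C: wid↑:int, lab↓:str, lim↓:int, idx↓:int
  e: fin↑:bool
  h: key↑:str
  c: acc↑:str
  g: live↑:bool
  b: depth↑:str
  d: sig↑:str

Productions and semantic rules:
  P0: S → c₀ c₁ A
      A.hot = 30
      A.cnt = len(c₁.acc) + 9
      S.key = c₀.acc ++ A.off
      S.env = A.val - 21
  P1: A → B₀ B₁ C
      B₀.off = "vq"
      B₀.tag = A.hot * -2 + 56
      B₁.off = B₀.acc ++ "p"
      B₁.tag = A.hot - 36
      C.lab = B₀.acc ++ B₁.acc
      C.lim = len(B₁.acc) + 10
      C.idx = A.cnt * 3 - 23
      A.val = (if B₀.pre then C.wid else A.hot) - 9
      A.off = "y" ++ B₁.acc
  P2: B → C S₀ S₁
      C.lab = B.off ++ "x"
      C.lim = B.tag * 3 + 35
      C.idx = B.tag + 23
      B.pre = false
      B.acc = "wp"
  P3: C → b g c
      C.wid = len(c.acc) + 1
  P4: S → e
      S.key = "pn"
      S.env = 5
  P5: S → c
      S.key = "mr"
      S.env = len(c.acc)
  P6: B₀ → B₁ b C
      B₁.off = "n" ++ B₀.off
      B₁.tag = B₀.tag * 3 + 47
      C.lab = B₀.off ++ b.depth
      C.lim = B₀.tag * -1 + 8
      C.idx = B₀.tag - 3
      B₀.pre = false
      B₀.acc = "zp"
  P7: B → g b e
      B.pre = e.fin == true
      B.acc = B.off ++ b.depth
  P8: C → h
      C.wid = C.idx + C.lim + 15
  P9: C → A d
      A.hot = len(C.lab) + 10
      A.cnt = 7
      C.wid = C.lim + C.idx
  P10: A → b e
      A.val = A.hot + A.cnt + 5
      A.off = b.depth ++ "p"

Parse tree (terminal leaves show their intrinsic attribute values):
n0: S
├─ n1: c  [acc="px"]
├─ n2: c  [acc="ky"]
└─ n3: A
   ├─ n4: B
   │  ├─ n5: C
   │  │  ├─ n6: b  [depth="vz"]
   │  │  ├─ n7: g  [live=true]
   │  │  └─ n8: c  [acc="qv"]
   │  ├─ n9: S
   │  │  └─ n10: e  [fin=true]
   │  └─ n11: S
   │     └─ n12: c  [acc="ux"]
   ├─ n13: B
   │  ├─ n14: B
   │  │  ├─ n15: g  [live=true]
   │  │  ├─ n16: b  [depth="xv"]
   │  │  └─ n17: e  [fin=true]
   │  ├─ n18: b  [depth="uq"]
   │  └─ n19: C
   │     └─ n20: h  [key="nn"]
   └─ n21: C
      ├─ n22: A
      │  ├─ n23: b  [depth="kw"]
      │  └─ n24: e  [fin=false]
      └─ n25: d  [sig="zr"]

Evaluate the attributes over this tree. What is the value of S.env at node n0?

0

1. n1.acc = "px"  [terminal]
2. n2.acc = "ky"  [terminal]
3. n3.hot = 30  [30]
4. n3.cnt = 11  [len(c₁.acc) + 9]
5. n4.off = "vq"  ["vq"]
6. n4.tag = -4  [A.hot * -2 + 56]
7. n5.lab = "vqx"  [B.off ++ "x"]
8. n5.lim = 23  [B.tag * 3 + 35]
9. n5.idx = 19  [B.tag + 23]
10. n6.depth = "vz"  [terminal]
11. n7.live = true  [terminal]
12. n8.acc = "qv"  [terminal]
13. n5.wid = 3  [len(c.acc) + 1]
14. n10.fin = true  [terminal]
15. n9.key = "pn"  ["pn"]
16. n9.env = 5  [5]
17. n12.acc = "ux"  [terminal]
18. n11.key = "mr"  ["mr"]
19. n11.env = 2  [len(c.acc)]
20. n4.pre = false  [false]
21. n4.acc = "wp"  ["wp"]
22. n13.off = "wpp"  [B₀.acc ++ "p"]
23. n13.tag = -6  [A.hot - 36]
24. n14.off = "nwpp"  ["n" ++ B₀.off]
25. n14.tag = 29  [B₀.tag * 3 + 47]
26. n15.live = true  [terminal]
27. n16.depth = "xv"  [terminal]
28. n17.fin = true  [terminal]
29. n14.pre = true  [e.fin == true]
30. n14.acc = "nwppxv"  [B.off ++ b.depth]
31. n18.depth = "uq"  [terminal]
32. n19.lab = "wppuq"  [B₀.off ++ b.depth]
33. n19.lim = 14  [B₀.tag * -1 + 8]
34. n19.idx = -9  [B₀.tag - 3]
35. n20.key = "nn"  [terminal]
36. n19.wid = 20  [C.idx + C.lim + 15]
37. n13.pre = false  [false]
38. n13.acc = "zp"  ["zp"]
39. n21.lab = "wpzp"  [B₀.acc ++ B₁.acc]
40. n21.lim = 12  [len(B₁.acc) + 10]
41. n21.idx = 10  [A.cnt * 3 - 23]
42. n22.hot = 14  [len(C.lab) + 10]
43. n22.cnt = 7  [7]
44. n23.depth = "kw"  [terminal]
45. n24.fin = false  [terminal]
46. n22.val = 26  [A.hot + A.cnt + 5]
47. n22.off = "kwp"  [b.depth ++ "p"]
48. n25.sig = "zr"  [terminal]
49. n21.wid = 22  [C.lim + C.idx]
50. n3.val = 21  [(if B₀.pre then C.wid else A.hot) - 9]
51. n3.off = "yzp"  ["y" ++ B₁.acc]
52. n0.key = "pxyzp"  [c₀.acc ++ A.off]
53. n0.env = 0  [A.val - 21]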